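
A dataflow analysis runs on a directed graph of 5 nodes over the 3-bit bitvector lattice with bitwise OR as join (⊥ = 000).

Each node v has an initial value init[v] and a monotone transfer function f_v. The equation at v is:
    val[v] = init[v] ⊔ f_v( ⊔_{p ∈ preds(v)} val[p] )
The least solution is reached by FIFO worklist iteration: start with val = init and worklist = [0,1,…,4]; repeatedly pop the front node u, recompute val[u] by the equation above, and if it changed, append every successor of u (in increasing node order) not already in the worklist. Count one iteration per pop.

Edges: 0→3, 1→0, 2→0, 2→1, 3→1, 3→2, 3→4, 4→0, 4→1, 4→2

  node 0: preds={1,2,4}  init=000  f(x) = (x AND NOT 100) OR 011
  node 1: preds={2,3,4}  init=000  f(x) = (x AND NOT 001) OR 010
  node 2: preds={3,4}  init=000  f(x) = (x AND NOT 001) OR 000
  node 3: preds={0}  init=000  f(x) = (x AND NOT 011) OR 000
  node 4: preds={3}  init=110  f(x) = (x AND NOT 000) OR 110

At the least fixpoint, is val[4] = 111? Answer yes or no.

no

Iteration log — 7 steps:
  step 1. node 0  ⊔preds=110  new=011  old=000  +wl: 
  step 2. node 1  ⊔preds=110  new=110  old=000  +wl: 0
  step 3. node 2  ⊔preds=110  new=110  old=000  +wl: 1
  step 4. node 3  ⊔preds=011  new=000  stable
  step 5. node 4  ⊔preds=000  new=110  stable
  step 6. node 0  ⊔preds=110  new=011  stable
  step 7. node 1  ⊔preds=110  new=110  stable

Least fixpoint reached:
  node 0: 011
  node 1: 110
  node 2: 110
  node 3: 000
  node 4: 110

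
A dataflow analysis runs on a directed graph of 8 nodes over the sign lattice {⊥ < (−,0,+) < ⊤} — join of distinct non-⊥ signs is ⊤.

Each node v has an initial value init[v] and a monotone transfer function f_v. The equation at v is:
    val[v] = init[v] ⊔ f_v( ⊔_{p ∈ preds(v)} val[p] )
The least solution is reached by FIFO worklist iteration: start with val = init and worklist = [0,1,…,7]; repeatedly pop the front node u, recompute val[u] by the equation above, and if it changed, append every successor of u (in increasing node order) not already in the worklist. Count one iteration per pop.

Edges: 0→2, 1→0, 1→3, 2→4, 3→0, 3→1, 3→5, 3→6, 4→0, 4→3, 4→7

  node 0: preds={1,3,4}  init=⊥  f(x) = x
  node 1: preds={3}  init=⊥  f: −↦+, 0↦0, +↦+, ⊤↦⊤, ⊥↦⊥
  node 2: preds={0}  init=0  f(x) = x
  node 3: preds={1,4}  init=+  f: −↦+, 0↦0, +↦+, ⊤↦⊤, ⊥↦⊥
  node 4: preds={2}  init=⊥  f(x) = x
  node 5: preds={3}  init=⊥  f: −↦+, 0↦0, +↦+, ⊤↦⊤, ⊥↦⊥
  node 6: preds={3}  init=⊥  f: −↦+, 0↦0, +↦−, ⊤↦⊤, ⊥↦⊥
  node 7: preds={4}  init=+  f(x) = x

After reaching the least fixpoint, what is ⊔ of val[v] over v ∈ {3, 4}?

⊤

Iteration log — 17 steps:
  step 1. node 0  ⊔preds=+  new=+  old=⊥  +wl: 
  step 2. node 1  ⊔preds=+  new=+  old=⊥  +wl: 0
  step 3. node 2  ⊔preds=+  new=⊤  old=0  +wl: 
  step 4. node 3  ⊔preds=+  new=+  stable
  step 5. node 4  ⊔preds=⊤  new=⊤  old=⊥  +wl: 3
  step 6. node 5  ⊔preds=+  new=+  old=⊥  +wl: 
  step 7. node 6  ⊔preds=+  new=−  old=⊥  +wl: 
  step 8. node 7  ⊔preds=⊤  new=⊤  old=+  +wl: 
  step 9. node 0  ⊔preds=⊤  new=⊤  old=+  +wl: 2
  step 10. node 3  ⊔preds=⊤  new=⊤  old=+  +wl: 0,1,5,6
  step 11. node 2  ⊔preds=⊤  new=⊤  stable
  step 12. node 0  ⊔preds=⊤  new=⊤  stable
  step 13. node 1  ⊔preds=⊤  new=⊤  old=+  +wl: 0,3
  step 14. node 5  ⊔preds=⊤  new=⊤  old=+  +wl: 
  step 15. node 6  ⊔preds=⊤  new=⊤  old=−  +wl: 
  step 16. node 0  ⊔preds=⊤  new=⊤  stable
  step 17. node 3  ⊔preds=⊤  new=⊤  stable

Least fixpoint reached:
  node 0: ⊤
  node 1: ⊤
  node 2: ⊤
  node 3: ⊤
  node 4: ⊤
  node 5: ⊤
  node 6: ⊤
  node 7: ⊤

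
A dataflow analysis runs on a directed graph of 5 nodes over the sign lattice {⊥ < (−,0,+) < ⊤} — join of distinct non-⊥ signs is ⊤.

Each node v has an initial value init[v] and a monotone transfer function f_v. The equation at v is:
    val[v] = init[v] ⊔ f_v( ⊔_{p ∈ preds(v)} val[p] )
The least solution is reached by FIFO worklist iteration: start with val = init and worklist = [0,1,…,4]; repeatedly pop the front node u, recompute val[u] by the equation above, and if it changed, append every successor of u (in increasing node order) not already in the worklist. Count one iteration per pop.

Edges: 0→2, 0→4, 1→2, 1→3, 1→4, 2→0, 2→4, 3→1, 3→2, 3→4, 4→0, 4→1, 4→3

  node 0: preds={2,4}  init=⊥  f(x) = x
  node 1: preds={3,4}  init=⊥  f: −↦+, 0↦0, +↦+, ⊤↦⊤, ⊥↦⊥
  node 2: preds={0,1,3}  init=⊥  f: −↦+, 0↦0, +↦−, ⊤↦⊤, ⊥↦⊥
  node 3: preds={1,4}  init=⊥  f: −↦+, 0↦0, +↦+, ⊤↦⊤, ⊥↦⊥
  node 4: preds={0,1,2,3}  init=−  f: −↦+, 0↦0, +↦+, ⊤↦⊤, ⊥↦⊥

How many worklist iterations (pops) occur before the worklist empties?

10

Worklist (10 pops):
  #1 pop 0: in=− → − (was ⊥); enqueue []
  #2 pop 1: in=− → + (was ⊥); enqueue []
  #3 pop 2: in=⊤ → ⊤ (was ⊥); enqueue [0]
  #4 pop 3: in=⊤ → ⊤ (was ⊥); enqueue [1,2]
  #5 pop 4: in=⊤ → ⊤ (was −); enqueue [3]
  #6 pop 0: in=⊤ → ⊤ (was −); enqueue [4]
  #7 pop 1: in=⊤ → ⊤ (was +); enqueue []
  #8 pop 2: in=⊤ → ⊤ (no change)
  #9 pop 3: in=⊤ → ⊤ (no change)
  #10 pop 4: in=⊤ → ⊤ (no change)

Fixpoint:
  val[0] = ⊤
  val[1] = ⊤
  val[2] = ⊤
  val[3] = ⊤
  val[4] = ⊤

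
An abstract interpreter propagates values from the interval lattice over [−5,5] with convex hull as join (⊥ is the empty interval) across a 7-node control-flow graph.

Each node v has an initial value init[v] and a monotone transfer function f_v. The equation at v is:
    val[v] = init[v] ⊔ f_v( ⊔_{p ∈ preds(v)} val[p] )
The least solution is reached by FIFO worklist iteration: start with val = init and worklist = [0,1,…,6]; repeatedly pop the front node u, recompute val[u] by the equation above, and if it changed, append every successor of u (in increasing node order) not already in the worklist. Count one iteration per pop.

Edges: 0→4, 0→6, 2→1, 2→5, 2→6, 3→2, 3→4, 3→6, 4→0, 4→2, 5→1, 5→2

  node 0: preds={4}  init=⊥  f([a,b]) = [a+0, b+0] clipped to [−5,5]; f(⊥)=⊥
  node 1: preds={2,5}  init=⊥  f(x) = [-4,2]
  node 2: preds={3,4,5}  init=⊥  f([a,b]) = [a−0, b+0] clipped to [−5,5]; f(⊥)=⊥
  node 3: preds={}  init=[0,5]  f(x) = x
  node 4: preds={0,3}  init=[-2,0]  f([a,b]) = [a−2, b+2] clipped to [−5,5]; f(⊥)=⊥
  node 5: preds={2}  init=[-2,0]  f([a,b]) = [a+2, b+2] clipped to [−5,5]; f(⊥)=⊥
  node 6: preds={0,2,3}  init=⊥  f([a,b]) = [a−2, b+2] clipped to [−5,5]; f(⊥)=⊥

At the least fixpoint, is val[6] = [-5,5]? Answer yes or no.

Worklist (22 pops):
  #1 pop 0: in=[-2,0] → [-2,0] (was ⊥); enqueue []
  #2 pop 1: in=[-2,0] → [-4,2] (was ⊥); enqueue []
  #3 pop 2: in=[-2,5] → [-2,5] (was ⊥); enqueue [1]
  #4 pop 3: in=⊥ → [0,5] (no change)
  #5 pop 4: in=[-2,5] → [-4,5] (was [-2,0]); enqueue [0,2]
  #6 pop 5: in=[-2,5] → [-2,5] (was [-2,0]); enqueue []
  #7 pop 6: in=[-2,5] → [-4,5] (was ⊥); enqueue []
  #8 pop 1: in=[-2,5] → [-4,2] (no change)
  #9 pop 0: in=[-4,5] → [-4,5] (was [-2,0]); enqueue [4,6]
  #10 pop 2: in=[-4,5] → [-4,5] (was [-2,5]); enqueue [1,5]
  #11 pop 4: in=[-4,5] → [-5,5] (was [-4,5]); enqueue [0,2]
  #12 pop 6: in=[-4,5] → [-5,5] (was [-4,5]); enqueue []
  #13 pop 1: in=[-4,5] → [-4,2] (no change)
  #14 pop 5: in=[-4,5] → [-2,5] (no change)
  #15 pop 0: in=[-5,5] → [-5,5] (was [-4,5]); enqueue [4,6]
  #16 pop 2: in=[-5,5] → [-5,5] (was [-4,5]); enqueue [1,5]
  #17 pop 4: in=[-5,5] → [-5,5] (no change)
  #18 pop 6: in=[-5,5] → [-5,5] (no change)
  #19 pop 1: in=[-5,5] → [-4,2] (no change)
  #20 pop 5: in=[-5,5] → [-3,5] (was [-2,5]); enqueue [1,2]
  #21 pop 1: in=[-5,5] → [-4,2] (no change)
  #22 pop 2: in=[-5,5] → [-5,5] (no change)

Fixpoint:
  val[0] = [-5,5]
  val[1] = [-4,2]
  val[2] = [-5,5]
  val[3] = [0,5]
  val[4] = [-5,5]
  val[5] = [-3,5]
  val[6] = [-5,5]

yes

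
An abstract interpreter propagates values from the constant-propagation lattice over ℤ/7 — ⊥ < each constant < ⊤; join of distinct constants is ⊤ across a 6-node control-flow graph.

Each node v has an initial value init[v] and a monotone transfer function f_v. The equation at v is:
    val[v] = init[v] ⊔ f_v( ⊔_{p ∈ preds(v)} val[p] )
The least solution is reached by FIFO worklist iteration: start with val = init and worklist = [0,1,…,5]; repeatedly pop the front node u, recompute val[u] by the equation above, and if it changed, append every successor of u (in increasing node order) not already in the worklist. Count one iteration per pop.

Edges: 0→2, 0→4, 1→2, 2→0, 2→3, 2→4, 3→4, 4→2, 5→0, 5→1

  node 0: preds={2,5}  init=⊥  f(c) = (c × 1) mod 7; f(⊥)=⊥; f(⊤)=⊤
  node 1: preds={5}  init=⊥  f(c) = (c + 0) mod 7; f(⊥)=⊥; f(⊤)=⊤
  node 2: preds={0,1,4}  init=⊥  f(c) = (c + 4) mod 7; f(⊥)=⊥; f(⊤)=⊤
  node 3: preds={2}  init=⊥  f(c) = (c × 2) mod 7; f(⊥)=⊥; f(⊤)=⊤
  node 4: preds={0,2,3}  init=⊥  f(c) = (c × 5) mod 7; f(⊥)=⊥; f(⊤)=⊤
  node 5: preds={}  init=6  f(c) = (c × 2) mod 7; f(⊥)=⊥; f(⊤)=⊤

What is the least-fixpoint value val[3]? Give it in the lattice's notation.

Worklist (12 pops):
  #1 pop 0: in=6 → 6 (was ⊥); enqueue []
  #2 pop 1: in=6 → 6 (was ⊥); enqueue []
  #3 pop 2: in=6 → 3 (was ⊥); enqueue [0]
  #4 pop 3: in=3 → 6 (was ⊥); enqueue []
  #5 pop 4: in=⊤ → ⊤ (was ⊥); enqueue [2]
  #6 pop 5: in=⊥ → 6 (no change)
  #7 pop 0: in=⊤ → ⊤ (was 6); enqueue [4]
  #8 pop 2: in=⊤ → ⊤ (was 3); enqueue [0,3]
  #9 pop 4: in=⊤ → ⊤ (no change)
  #10 pop 0: in=⊤ → ⊤ (no change)
  #11 pop 3: in=⊤ → ⊤ (was 6); enqueue [4]
  #12 pop 4: in=⊤ → ⊤ (no change)

Fixpoint:
  val[0] = ⊤
  val[1] = 6
  val[2] = ⊤
  val[3] = ⊤
  val[4] = ⊤
  val[5] = 6

⊤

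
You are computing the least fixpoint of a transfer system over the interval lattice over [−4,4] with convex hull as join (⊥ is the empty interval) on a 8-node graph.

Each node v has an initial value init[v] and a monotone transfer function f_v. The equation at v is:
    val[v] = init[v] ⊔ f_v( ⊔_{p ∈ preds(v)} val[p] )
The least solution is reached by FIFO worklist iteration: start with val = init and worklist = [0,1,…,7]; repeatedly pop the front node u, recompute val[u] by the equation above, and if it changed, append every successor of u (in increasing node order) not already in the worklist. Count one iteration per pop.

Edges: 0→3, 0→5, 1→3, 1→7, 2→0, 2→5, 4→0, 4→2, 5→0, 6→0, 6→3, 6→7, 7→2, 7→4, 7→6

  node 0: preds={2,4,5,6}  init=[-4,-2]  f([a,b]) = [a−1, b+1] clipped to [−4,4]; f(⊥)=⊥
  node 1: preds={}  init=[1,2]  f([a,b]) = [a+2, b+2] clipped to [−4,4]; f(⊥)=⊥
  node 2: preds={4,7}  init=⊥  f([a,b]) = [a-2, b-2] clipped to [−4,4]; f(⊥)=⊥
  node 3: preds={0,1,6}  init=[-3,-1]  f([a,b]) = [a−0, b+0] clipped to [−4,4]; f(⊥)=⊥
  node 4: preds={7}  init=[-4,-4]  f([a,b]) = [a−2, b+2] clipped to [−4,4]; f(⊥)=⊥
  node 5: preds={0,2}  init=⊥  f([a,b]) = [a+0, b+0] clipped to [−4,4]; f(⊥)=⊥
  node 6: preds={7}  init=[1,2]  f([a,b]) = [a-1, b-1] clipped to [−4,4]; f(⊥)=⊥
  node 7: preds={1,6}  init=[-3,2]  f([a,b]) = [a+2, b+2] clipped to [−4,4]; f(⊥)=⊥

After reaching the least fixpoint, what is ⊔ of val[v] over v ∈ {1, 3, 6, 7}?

Trace (17 dequeues):
  [1] u=0 | in [-4,2] | out [-4,3] | prev [-4,-2] | push {}
  [2] u=1 | in ⊥ | out [1,2] | ==
  [3] u=2 | in [-4,2] | out [-4,0] | prev ⊥ | push {0}
  [4] u=3 | in [-4,3] | out [-4,3] | prev [-3,-1] | push {}
  [5] u=4 | in [-3,2] | out [-4,4] | prev [-4,-4] | push {2}
  [6] u=5 | in [-4,3] | out [-4,3] | prev ⊥ | push {}
  [7] u=6 | in [-3,2] | out [-4,2] | prev [1,2] | push {3}
  [8] u=7 | in [-4,2] | out [-3,4] | prev [-3,2] | push {4,6}
  [9] u=0 | in [-4,4] | out [-4,4] | prev [-4,3] | push {5}
  [10] u=2 | in [-4,4] | out [-4,2] | prev [-4,0] | push {0}
  [11] u=3 | in [-4,4] | out [-4,4] | prev [-4,3] | push {}
  [12] u=4 | in [-3,4] | out [-4,4] | ==
  [13] u=6 | in [-3,4] | out [-4,3] | prev [-4,2] | push {3,7}
  [14] u=5 | in [-4,4] | out [-4,4] | prev [-4,3] | push {}
  [15] u=0 | in [-4,4] | out [-4,4] | ==
  [16] u=3 | in [-4,4] | out [-4,4] | ==
  [17] u=7 | in [-4,3] | out [-3,4] | ==

Converged values:
  [0] [-4,4]
  [1] [1,2]
  [2] [-4,2]
  [3] [-4,4]
  [4] [-4,4]
  [5] [-4,4]
  [6] [-4,3]
  [7] [-3,4]

[-4,4]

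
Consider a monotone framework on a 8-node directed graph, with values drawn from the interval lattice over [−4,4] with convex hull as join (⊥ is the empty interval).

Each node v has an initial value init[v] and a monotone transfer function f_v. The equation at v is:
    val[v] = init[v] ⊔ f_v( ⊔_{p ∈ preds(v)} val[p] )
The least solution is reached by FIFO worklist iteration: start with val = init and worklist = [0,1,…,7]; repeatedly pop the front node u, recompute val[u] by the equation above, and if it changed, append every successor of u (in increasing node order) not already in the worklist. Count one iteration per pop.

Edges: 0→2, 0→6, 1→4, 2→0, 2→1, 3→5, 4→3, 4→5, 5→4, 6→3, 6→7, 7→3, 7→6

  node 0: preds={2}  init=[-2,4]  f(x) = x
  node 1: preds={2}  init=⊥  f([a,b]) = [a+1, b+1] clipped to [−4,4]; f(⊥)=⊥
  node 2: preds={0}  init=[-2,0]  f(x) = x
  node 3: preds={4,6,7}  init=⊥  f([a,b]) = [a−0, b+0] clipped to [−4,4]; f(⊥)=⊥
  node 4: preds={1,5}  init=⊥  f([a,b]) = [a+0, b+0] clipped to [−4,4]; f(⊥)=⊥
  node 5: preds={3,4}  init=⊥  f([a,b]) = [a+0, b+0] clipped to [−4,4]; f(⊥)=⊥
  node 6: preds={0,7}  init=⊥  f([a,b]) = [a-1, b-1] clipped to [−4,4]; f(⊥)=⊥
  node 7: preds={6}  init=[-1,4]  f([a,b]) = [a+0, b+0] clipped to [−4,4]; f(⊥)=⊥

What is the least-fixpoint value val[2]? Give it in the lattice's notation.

[-2,4]

Trace (23 dequeues):
  [1] u=0 | in [-2,0] | out [-2,4] | ==
  [2] u=1 | in [-2,0] | out [-1,1] | prev ⊥ | push {}
  [3] u=2 | in [-2,4] | out [-2,4] | prev [-2,0] | push {0,1}
  [4] u=3 | in [-1,4] | out [-1,4] | prev ⊥ | push {}
  [5] u=4 | in [-1,1] | out [-1,1] | prev ⊥ | push {3}
  [6] u=5 | in [-1,4] | out [-1,4] | prev ⊥ | push {4}
  [7] u=6 | in [-2,4] | out [-3,3] | prev ⊥ | push {}
  [8] u=7 | in [-3,3] | out [-3,4] | prev [-1,4] | push {6}
  [9] u=0 | in [-2,4] | out [-2,4] | ==
  [10] u=1 | in [-2,4] | out [-1,4] | prev [-1,1] | push {}
  [11] u=3 | in [-3,4] | out [-3,4] | prev [-1,4] | push {5}
  [12] u=4 | in [-1,4] | out [-1,4] | prev [-1,1] | push {3}
  [13] u=6 | in [-3,4] | out [-4,3] | prev [-3,3] | push {7}
  [14] u=5 | in [-3,4] | out [-3,4] | prev [-1,4] | push {4}
  [15] u=3 | in [-4,4] | out [-4,4] | prev [-3,4] | push {5}
  [16] u=7 | in [-4,3] | out [-4,4] | prev [-3,4] | push {3,6}
  [17] u=4 | in [-3,4] | out [-3,4] | prev [-1,4] | push {}
  [18] u=5 | in [-4,4] | out [-4,4] | prev [-3,4] | push {4}
  [19] u=3 | in [-4,4] | out [-4,4] | ==
  [20] u=6 | in [-4,4] | out [-4,3] | ==
  [21] u=4 | in [-4,4] | out [-4,4] | prev [-3,4] | push {3,5}
  [22] u=3 | in [-4,4] | out [-4,4] | ==
  [23] u=5 | in [-4,4] | out [-4,4] | ==

Converged values:
  [0] [-2,4]
  [1] [-1,4]
  [2] [-2,4]
  [3] [-4,4]
  [4] [-4,4]
  [5] [-4,4]
  [6] [-4,3]
  [7] [-4,4]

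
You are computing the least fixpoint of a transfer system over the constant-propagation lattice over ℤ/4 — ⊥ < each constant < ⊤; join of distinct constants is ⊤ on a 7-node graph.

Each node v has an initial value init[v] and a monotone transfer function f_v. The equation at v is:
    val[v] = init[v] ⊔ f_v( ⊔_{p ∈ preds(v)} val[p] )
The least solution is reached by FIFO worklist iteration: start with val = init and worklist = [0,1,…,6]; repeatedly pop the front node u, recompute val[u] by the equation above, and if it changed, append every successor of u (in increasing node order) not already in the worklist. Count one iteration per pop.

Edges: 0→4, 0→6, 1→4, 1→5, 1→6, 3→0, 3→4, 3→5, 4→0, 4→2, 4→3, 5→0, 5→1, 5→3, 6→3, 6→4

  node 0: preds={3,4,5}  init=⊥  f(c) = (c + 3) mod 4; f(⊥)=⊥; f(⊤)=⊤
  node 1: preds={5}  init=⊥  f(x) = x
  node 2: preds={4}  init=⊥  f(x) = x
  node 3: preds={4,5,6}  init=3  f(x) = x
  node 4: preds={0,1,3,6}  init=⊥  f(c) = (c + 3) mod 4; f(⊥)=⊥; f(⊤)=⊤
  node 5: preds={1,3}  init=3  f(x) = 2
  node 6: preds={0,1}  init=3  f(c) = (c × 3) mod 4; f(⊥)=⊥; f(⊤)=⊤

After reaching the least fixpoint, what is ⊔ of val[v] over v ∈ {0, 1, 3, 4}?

⊤

Iteration log — 15 steps:
  step 1. node 0  ⊔preds=3  new=2  old=⊥  +wl: 
  step 2. node 1  ⊔preds=3  new=3  old=⊥  +wl: 
  step 3. node 2  ⊔preds=⊥  new=⊥  stable
  step 4. node 3  ⊔preds=3  new=3  stable
  step 5. node 4  ⊔preds=⊤  new=⊤  old=⊥  +wl: 0,2,3
  step 6. node 5  ⊔preds=3  new=⊤  old=3  +wl: 1
  step 7. node 6  ⊔preds=⊤  new=⊤  old=3  +wl: 4
  step 8. node 0  ⊔preds=⊤  new=⊤  old=2  +wl: 6
  step 9. node 2  ⊔preds=⊤  new=⊤  old=⊥  +wl: 
  step 10. node 3  ⊔preds=⊤  new=⊤  old=3  +wl: 0,5
  step 11. node 1  ⊔preds=⊤  new=⊤  old=3  +wl: 
  step 12. node 4  ⊔preds=⊤  new=⊤  stable
  step 13. node 6  ⊔preds=⊤  new=⊤  stable
  step 14. node 0  ⊔preds=⊤  new=⊤  stable
  step 15. node 5  ⊔preds=⊤  new=⊤  stable

Least fixpoint reached:
  node 0: ⊤
  node 1: ⊤
  node 2: ⊤
  node 3: ⊤
  node 4: ⊤
  node 5: ⊤
  node 6: ⊤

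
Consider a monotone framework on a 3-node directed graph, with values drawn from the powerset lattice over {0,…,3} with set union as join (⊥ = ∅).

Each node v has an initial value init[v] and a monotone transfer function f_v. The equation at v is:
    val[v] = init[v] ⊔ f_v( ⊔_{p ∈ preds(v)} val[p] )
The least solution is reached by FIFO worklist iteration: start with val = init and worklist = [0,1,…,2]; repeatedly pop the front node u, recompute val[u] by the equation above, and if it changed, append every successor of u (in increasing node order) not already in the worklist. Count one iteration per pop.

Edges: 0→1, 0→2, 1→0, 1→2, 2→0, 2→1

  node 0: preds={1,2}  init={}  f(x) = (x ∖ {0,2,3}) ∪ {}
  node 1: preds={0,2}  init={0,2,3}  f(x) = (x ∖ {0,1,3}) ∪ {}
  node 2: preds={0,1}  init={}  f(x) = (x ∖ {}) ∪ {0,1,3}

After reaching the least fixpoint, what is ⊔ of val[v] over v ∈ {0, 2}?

Trace (6 dequeues):
  [1] u=0 | in {0,2,3} | out {} | ==
  [2] u=1 | in {} | out {0,2,3} | ==
  [3] u=2 | in {0,2,3} | out {0,1,2,3} | prev {} | push {0,1}
  [4] u=0 | in {0,1,2,3} | out {1} | prev {} | push {2}
  [5] u=1 | in {0,1,2,3} | out {0,2,3} | ==
  [6] u=2 | in {0,1,2,3} | out {0,1,2,3} | ==

Converged values:
  [0] {1}
  [1] {0,2,3}
  [2] {0,1,2,3}

{0,1,2,3}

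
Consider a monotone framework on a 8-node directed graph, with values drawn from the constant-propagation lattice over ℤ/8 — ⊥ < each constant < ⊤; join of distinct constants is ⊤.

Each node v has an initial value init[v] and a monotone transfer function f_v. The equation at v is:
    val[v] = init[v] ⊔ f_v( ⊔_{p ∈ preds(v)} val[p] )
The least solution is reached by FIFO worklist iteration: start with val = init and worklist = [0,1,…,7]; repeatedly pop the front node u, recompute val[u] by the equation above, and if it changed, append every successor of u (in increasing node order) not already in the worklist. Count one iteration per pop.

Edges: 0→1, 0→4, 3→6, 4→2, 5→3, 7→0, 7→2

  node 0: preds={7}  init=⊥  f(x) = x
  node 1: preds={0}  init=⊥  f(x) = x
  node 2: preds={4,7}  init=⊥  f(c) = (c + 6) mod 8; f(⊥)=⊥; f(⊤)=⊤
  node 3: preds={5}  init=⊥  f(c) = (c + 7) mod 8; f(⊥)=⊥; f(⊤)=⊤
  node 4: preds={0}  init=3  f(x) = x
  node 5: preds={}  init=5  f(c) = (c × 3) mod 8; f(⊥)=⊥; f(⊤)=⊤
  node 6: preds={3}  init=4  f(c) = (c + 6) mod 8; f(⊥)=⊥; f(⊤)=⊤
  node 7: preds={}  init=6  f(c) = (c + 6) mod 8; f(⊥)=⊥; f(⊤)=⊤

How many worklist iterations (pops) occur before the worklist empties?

9

Worklist (9 pops):
  #1 pop 0: in=6 → 6 (was ⊥); enqueue []
  #2 pop 1: in=6 → 6 (was ⊥); enqueue []
  #3 pop 2: in=⊤ → ⊤ (was ⊥); enqueue []
  #4 pop 3: in=5 → 4 (was ⊥); enqueue []
  #5 pop 4: in=6 → ⊤ (was 3); enqueue [2]
  #6 pop 5: in=⊥ → 5 (no change)
  #7 pop 6: in=4 → ⊤ (was 4); enqueue []
  #8 pop 7: in=⊥ → 6 (no change)
  #9 pop 2: in=⊤ → ⊤ (no change)

Fixpoint:
  val[0] = 6
  val[1] = 6
  val[2] = ⊤
  val[3] = 4
  val[4] = ⊤
  val[5] = 5
  val[6] = ⊤
  val[7] = 6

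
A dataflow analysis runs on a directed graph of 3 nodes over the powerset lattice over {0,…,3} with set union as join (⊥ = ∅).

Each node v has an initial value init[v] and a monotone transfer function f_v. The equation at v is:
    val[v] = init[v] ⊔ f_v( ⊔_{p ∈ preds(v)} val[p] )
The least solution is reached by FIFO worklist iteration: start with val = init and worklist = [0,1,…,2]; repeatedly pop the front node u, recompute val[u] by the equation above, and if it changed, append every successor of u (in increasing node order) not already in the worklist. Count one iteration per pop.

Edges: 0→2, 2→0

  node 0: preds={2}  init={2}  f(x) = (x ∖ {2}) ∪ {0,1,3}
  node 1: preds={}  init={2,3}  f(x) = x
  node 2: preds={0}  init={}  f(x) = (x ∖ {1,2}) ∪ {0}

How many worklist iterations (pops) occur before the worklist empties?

4

Worklist (4 pops):
  #1 pop 0: in={} → {0,1,2,3} (was {2}); enqueue []
  #2 pop 1: in={} → {2,3} (no change)
  #3 pop 2: in={0,1,2,3} → {0,3} (was {}); enqueue [0]
  #4 pop 0: in={0,3} → {0,1,2,3} (no change)

Fixpoint:
  val[0] = {0,1,2,3}
  val[1] = {2,3}
  val[2] = {0,3}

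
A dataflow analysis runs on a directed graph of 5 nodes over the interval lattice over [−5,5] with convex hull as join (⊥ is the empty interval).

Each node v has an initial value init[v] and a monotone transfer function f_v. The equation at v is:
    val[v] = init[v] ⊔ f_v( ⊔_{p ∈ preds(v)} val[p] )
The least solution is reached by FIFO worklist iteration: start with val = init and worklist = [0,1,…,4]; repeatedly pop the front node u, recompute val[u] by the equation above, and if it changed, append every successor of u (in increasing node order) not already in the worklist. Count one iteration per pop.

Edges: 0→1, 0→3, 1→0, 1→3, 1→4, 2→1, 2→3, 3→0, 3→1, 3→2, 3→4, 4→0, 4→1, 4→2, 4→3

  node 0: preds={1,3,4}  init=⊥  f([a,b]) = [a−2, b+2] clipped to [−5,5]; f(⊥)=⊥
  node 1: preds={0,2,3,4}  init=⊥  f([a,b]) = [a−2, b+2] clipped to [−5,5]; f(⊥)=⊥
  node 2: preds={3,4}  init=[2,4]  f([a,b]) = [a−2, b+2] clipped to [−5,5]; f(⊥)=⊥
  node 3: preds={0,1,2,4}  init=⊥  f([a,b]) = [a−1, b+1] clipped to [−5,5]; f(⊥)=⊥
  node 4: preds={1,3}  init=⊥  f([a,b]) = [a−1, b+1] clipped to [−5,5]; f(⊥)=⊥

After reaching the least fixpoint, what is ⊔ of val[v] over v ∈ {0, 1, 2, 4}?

[-5,5]

Trace (16 dequeues):
  [1] u=0 | in ⊥ | out ⊥ | ==
  [2] u=1 | in [2,4] | out [0,5] | prev ⊥ | push {0}
  [3] u=2 | in ⊥ | out [2,4] | ==
  [4] u=3 | in [0,5] | out [-1,5] | prev ⊥ | push {1,2}
  [5] u=4 | in [-1,5] | out [-2,5] | prev ⊥ | push {3}
  [6] u=0 | in [-2,5] | out [-4,5] | prev ⊥ | push {}
  [7] u=1 | in [-4,5] | out [-5,5] | prev [0,5] | push {0,4}
  [8] u=2 | in [-2,5] | out [-4,5] | prev [2,4] | push {1}
  [9] u=3 | in [-5,5] | out [-5,5] | prev [-1,5] | push {2}
  [10] u=0 | in [-5,5] | out [-5,5] | prev [-4,5] | push {3}
  [11] u=4 | in [-5,5] | out [-5,5] | prev [-2,5] | push {0}
  [12] u=1 | in [-5,5] | out [-5,5] | ==
  [13] u=2 | in [-5,5] | out [-5,5] | prev [-4,5] | push {1}
  [14] u=3 | in [-5,5] | out [-5,5] | ==
  [15] u=0 | in [-5,5] | out [-5,5] | ==
  [16] u=1 | in [-5,5] | out [-5,5] | ==

Converged values:
  [0] [-5,5]
  [1] [-5,5]
  [2] [-5,5]
  [3] [-5,5]
  [4] [-5,5]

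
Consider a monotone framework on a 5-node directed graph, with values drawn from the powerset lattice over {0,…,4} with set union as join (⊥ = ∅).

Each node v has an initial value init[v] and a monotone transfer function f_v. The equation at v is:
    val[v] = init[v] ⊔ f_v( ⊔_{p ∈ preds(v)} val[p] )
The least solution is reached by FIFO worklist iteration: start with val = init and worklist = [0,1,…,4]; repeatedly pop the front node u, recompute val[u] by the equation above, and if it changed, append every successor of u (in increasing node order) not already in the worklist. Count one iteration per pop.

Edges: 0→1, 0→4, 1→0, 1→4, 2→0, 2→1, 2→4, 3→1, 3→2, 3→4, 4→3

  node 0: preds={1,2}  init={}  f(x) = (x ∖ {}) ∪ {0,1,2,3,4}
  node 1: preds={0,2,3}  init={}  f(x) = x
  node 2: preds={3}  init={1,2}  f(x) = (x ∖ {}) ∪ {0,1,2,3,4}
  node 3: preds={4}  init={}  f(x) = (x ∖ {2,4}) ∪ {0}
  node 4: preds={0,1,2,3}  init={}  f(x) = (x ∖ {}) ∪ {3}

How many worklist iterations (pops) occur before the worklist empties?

12

Iteration log — 12 steps:
  step 1. node 0  ⊔preds={1,2}  new={0,1,2,3,4}  old={}  +wl: 
  step 2. node 1  ⊔preds={0,1,2,3,4}  new={0,1,2,3,4}  old={}  +wl: 0
  step 3. node 2  ⊔preds={}  new={0,1,2,3,4}  old={1,2}  +wl: 1
  step 4. node 3  ⊔preds={}  new={0}  old={}  +wl: 2
  step 5. node 4  ⊔preds={0,1,2,3,4}  new={0,1,2,3,4}  old={}  +wl: 3
  step 6. node 0  ⊔preds={0,1,2,3,4}  new={0,1,2,3,4}  stable
  step 7. node 1  ⊔preds={0,1,2,3,4}  new={0,1,2,3,4}  stable
  step 8. node 2  ⊔preds={0}  new={0,1,2,3,4}  stable
  step 9. node 3  ⊔preds={0,1,2,3,4}  new={0,1,3}  old={0}  +wl: 1,2,4
  step 10. node 1  ⊔preds={0,1,2,3,4}  new={0,1,2,3,4}  stable
  step 11. node 2  ⊔preds={0,1,3}  new={0,1,2,3,4}  stable
  step 12. node 4  ⊔preds={0,1,2,3,4}  new={0,1,2,3,4}  stable

Least fixpoint reached:
  node 0: {0,1,2,3,4}
  node 1: {0,1,2,3,4}
  node 2: {0,1,2,3,4}
  node 3: {0,1,3}
  node 4: {0,1,2,3,4}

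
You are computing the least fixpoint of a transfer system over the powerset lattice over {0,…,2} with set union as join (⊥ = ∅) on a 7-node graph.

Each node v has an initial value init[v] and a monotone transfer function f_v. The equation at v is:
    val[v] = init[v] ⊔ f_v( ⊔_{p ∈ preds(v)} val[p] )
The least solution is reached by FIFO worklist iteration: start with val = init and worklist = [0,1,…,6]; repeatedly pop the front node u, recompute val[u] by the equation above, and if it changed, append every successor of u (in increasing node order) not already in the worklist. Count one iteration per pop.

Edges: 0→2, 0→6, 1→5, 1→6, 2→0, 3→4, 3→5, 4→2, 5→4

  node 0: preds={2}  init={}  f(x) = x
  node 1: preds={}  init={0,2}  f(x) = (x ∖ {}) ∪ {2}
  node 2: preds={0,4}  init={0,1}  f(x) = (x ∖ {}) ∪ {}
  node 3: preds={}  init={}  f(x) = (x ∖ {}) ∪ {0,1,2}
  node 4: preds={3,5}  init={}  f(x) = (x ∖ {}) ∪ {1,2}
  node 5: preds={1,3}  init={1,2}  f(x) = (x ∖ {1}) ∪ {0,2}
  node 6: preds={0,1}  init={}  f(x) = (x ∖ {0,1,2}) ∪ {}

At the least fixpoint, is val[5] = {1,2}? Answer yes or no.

Worklist (12 pops):
  #1 pop 0: in={0,1} → {0,1} (was {}); enqueue []
  #2 pop 1: in={} → {0,2} (no change)
  #3 pop 2: in={0,1} → {0,1} (no change)
  #4 pop 3: in={} → {0,1,2} (was {}); enqueue []
  #5 pop 4: in={0,1,2} → {0,1,2} (was {}); enqueue [2]
  #6 pop 5: in={0,1,2} → {0,1,2} (was {1,2}); enqueue [4]
  #7 pop 6: in={0,1,2} → {} (no change)
  #8 pop 2: in={0,1,2} → {0,1,2} (was {0,1}); enqueue [0]
  #9 pop 4: in={0,1,2} → {0,1,2} (no change)
  #10 pop 0: in={0,1,2} → {0,1,2} (was {0,1}); enqueue [2,6]
  #11 pop 2: in={0,1,2} → {0,1,2} (no change)
  #12 pop 6: in={0,1,2} → {} (no change)

Fixpoint:
  val[0] = {0,1,2}
  val[1] = {0,2}
  val[2] = {0,1,2}
  val[3] = {0,1,2}
  val[4] = {0,1,2}
  val[5] = {0,1,2}
  val[6] = {}

no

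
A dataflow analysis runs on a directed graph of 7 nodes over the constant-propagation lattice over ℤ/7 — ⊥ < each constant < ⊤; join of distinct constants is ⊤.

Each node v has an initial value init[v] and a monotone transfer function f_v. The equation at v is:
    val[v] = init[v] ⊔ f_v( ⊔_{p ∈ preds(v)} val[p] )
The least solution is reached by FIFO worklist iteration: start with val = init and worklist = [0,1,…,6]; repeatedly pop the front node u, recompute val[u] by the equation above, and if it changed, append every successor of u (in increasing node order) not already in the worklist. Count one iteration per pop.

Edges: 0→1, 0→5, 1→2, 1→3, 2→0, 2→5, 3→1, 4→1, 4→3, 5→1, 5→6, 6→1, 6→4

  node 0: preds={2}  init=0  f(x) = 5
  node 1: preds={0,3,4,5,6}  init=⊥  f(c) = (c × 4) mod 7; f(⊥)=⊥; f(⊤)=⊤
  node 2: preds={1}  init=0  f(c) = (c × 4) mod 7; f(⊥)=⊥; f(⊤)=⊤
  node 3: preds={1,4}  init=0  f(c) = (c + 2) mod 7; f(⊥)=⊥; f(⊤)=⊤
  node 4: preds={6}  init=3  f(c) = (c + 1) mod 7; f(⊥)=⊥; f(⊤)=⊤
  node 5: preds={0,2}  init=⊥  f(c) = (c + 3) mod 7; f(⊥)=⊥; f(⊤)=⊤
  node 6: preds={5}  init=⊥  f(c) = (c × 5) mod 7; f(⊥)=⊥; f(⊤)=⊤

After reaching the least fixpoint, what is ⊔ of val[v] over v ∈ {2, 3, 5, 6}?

⊤

Iteration log — 12 steps:
  step 1. node 0  ⊔preds=0  new=⊤  old=0  +wl: 
  step 2. node 1  ⊔preds=⊤  new=⊤  old=⊥  +wl: 
  step 3. node 2  ⊔preds=⊤  new=⊤  old=0  +wl: 0
  step 4. node 3  ⊔preds=⊤  new=⊤  old=0  +wl: 1
  step 5. node 4  ⊔preds=⊥  new=3  stable
  step 6. node 5  ⊔preds=⊤  new=⊤  old=⊥  +wl: 
  step 7. node 6  ⊔preds=⊤  new=⊤  old=⊥  +wl: 4
  step 8. node 0  ⊔preds=⊤  new=⊤  stable
  step 9. node 1  ⊔preds=⊤  new=⊤  stable
  step 10. node 4  ⊔preds=⊤  new=⊤  old=3  +wl: 1,3
  step 11. node 1  ⊔preds=⊤  new=⊤  stable
  step 12. node 3  ⊔preds=⊤  new=⊤  stable

Least fixpoint reached:
  node 0: ⊤
  node 1: ⊤
  node 2: ⊤
  node 3: ⊤
  node 4: ⊤
  node 5: ⊤
  node 6: ⊤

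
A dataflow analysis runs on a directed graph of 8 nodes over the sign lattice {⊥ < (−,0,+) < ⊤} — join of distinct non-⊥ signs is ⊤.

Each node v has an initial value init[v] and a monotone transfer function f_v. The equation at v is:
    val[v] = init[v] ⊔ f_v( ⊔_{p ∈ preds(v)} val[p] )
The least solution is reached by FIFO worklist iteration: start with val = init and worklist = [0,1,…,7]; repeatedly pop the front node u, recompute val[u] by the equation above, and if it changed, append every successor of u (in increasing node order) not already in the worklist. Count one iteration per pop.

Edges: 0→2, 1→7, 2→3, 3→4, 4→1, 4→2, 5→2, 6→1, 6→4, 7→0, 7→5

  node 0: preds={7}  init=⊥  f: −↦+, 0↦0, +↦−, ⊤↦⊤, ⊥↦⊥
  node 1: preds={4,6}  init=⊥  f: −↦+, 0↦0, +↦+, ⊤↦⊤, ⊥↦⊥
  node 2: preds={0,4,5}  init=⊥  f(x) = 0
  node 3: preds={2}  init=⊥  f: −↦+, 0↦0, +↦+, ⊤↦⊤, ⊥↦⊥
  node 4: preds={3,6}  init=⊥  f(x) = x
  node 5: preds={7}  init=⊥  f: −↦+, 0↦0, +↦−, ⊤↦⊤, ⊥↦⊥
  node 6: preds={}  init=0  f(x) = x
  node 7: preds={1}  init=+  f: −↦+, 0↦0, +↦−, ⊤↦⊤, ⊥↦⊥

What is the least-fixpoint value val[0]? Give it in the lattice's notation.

Iteration log — 13 steps:
  step 1. node 0  ⊔preds=+  new=−  old=⊥  +wl: 
  step 2. node 1  ⊔preds=0  new=0  old=⊥  +wl: 
  step 3. node 2  ⊔preds=−  new=0  old=⊥  +wl: 
  step 4. node 3  ⊔preds=0  new=0  old=⊥  +wl: 
  step 5. node 4  ⊔preds=0  new=0  old=⊥  +wl: 1,2
  step 6. node 5  ⊔preds=+  new=−  old=⊥  +wl: 
  step 7. node 6  ⊔preds=⊥  new=0  stable
  step 8. node 7  ⊔preds=0  new=⊤  old=+  +wl: 0,5
  step 9. node 1  ⊔preds=0  new=0  stable
  step 10. node 2  ⊔preds=⊤  new=0  stable
  step 11. node 0  ⊔preds=⊤  new=⊤  old=−  +wl: 2
  step 12. node 5  ⊔preds=⊤  new=⊤  old=−  +wl: 
  step 13. node 2  ⊔preds=⊤  new=0  stable

Least fixpoint reached:
  node 0: ⊤
  node 1: 0
  node 2: 0
  node 3: 0
  node 4: 0
  node 5: ⊤
  node 6: 0
  node 7: ⊤

⊤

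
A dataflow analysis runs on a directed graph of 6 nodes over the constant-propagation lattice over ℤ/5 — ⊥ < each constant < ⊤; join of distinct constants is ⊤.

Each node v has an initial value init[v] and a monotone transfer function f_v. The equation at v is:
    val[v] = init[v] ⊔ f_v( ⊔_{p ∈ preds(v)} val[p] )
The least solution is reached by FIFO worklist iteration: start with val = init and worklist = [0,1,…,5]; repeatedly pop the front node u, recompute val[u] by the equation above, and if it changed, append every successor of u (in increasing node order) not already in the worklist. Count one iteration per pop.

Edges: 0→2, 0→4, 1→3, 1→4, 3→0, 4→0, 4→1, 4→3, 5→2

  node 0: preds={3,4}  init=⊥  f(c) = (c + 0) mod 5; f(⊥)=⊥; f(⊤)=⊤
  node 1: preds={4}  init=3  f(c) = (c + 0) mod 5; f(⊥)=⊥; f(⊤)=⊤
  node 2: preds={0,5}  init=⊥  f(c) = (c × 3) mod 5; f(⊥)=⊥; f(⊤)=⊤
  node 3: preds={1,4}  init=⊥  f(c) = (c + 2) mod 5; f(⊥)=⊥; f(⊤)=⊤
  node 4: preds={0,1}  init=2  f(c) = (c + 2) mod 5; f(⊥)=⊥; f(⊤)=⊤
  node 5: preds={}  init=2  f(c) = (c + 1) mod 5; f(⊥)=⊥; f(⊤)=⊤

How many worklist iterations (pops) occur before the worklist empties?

11

Trace (11 dequeues):
  [1] u=0 | in 2 | out 2 | prev ⊥ | push {}
  [2] u=1 | in 2 | out ⊤ | prev 3 | push {}
  [3] u=2 | in 2 | out 1 | prev ⊥ | push {}
  [4] u=3 | in ⊤ | out ⊤ | prev ⊥ | push {0}
  [5] u=4 | in ⊤ | out ⊤ | prev 2 | push {1,3}
  [6] u=5 | in ⊥ | out 2 | ==
  [7] u=0 | in ⊤ | out ⊤ | prev 2 | push {2,4}
  [8] u=1 | in ⊤ | out ⊤ | ==
  [9] u=3 | in ⊤ | out ⊤ | ==
  [10] u=2 | in ⊤ | out ⊤ | prev 1 | push {}
  [11] u=4 | in ⊤ | out ⊤ | ==

Converged values:
  [0] ⊤
  [1] ⊤
  [2] ⊤
  [3] ⊤
  [4] ⊤
  [5] 2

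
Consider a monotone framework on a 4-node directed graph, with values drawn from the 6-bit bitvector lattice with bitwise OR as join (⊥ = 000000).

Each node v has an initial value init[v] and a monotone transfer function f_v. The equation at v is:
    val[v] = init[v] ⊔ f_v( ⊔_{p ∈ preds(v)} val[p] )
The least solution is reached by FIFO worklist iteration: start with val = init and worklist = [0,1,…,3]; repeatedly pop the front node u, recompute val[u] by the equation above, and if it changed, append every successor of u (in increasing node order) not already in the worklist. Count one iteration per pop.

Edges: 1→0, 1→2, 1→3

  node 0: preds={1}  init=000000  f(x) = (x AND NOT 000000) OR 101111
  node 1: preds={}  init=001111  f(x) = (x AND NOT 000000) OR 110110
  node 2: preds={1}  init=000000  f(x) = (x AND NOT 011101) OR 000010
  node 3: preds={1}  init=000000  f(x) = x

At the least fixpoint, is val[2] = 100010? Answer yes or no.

Worklist (5 pops):
  #1 pop 0: in=001111 → 101111 (was 000000); enqueue []
  #2 pop 1: in=000000 → 111111 (was 001111); enqueue [0]
  #3 pop 2: in=111111 → 100010 (was 000000); enqueue []
  #4 pop 3: in=111111 → 111111 (was 000000); enqueue []
  #5 pop 0: in=111111 → 111111 (was 101111); enqueue []

Fixpoint:
  val[0] = 111111
  val[1] = 111111
  val[2] = 100010
  val[3] = 111111

yes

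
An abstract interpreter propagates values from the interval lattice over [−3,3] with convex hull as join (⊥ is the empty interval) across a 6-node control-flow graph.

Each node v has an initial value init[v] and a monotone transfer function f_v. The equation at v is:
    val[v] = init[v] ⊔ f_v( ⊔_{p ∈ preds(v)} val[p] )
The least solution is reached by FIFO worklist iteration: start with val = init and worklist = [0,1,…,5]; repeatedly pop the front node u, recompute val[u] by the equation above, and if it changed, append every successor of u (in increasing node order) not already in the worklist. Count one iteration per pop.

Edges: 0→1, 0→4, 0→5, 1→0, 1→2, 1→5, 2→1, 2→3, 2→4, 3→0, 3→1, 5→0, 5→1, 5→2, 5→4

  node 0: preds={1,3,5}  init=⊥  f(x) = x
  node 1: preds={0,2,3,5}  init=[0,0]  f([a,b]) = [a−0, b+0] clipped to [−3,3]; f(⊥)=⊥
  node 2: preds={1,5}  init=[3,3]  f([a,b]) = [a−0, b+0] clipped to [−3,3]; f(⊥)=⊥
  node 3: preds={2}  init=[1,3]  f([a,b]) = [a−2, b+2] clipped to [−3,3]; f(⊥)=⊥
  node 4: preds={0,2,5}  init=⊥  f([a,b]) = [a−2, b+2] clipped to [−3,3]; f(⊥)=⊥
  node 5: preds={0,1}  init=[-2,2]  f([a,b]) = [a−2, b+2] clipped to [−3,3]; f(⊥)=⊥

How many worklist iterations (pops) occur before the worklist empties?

14

Trace (14 dequeues):
  [1] u=0 | in [-2,3] | out [-2,3] | prev ⊥ | push {}
  [2] u=1 | in [-2,3] | out [-2,3] | prev [0,0] | push {0}
  [3] u=2 | in [-2,3] | out [-2,3] | prev [3,3] | push {1}
  [4] u=3 | in [-2,3] | out [-3,3] | prev [1,3] | push {}
  [5] u=4 | in [-2,3] | out [-3,3] | prev ⊥ | push {}
  [6] u=5 | in [-2,3] | out [-3,3] | prev [-2,2] | push {2,4}
  [7] u=0 | in [-3,3] | out [-3,3] | prev [-2,3] | push {5}
  [8] u=1 | in [-3,3] | out [-3,3] | prev [-2,3] | push {0}
  [9] u=2 | in [-3,3] | out [-3,3] | prev [-2,3] | push {1,3}
  [10] u=4 | in [-3,3] | out [-3,3] | ==
  [11] u=5 | in [-3,3] | out [-3,3] | ==
  [12] u=0 | in [-3,3] | out [-3,3] | ==
  [13] u=1 | in [-3,3] | out [-3,3] | ==
  [14] u=3 | in [-3,3] | out [-3,3] | ==

Converged values:
  [0] [-3,3]
  [1] [-3,3]
  [2] [-3,3]
  [3] [-3,3]
  [4] [-3,3]
  [5] [-3,3]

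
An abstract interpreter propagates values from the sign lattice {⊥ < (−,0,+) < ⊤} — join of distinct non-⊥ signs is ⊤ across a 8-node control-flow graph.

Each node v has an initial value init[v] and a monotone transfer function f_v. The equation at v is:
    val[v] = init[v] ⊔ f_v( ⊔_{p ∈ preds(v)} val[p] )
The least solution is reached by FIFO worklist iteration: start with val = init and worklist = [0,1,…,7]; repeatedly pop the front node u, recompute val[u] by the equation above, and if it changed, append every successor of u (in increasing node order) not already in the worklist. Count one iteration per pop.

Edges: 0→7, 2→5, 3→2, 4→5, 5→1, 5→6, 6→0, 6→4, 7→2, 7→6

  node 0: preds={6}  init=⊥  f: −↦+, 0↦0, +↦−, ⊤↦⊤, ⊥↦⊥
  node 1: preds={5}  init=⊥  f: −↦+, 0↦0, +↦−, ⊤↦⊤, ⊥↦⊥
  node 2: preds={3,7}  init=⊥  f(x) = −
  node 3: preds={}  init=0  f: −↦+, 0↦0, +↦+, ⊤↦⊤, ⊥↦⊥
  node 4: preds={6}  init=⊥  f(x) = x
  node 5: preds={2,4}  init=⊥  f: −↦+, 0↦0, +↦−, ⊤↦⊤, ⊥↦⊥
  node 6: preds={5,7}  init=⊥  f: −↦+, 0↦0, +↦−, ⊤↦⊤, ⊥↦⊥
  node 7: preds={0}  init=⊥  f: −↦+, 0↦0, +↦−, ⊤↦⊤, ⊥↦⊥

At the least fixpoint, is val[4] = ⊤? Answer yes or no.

yes

Iteration log — 22 steps:
  step 1. node 0  ⊔preds=⊥  new=⊥  stable
  step 2. node 1  ⊔preds=⊥  new=⊥  stable
  step 3. node 2  ⊔preds=0  new=−  old=⊥  +wl: 
  step 4. node 3  ⊔preds=⊥  new=0  stable
  step 5. node 4  ⊔preds=⊥  new=⊥  stable
  step 6. node 5  ⊔preds=−  new=+  old=⊥  +wl: 1
  step 7. node 6  ⊔preds=+  new=−  old=⊥  +wl: 0,4
  step 8. node 7  ⊔preds=⊥  new=⊥  stable
  step 9. node 1  ⊔preds=+  new=−  old=⊥  +wl: 
  step 10. node 0  ⊔preds=−  new=+  old=⊥  +wl: 7
  step 11. node 4  ⊔preds=−  new=−  old=⊥  +wl: 5
  step 12. node 7  ⊔preds=+  new=−  old=⊥  +wl: 2,6
  step 13. node 5  ⊔preds=−  new=+  stable
  step 14. node 2  ⊔preds=⊤  new=−  stable
  step 15. node 6  ⊔preds=⊤  new=⊤  old=−  +wl: 0,4
  step 16. node 0  ⊔preds=⊤  new=⊤  old=+  +wl: 7
  step 17. node 4  ⊔preds=⊤  new=⊤  old=−  +wl: 5
  step 18. node 7  ⊔preds=⊤  new=⊤  old=−  +wl: 2,6
  step 19. node 5  ⊔preds=⊤  new=⊤  old=+  +wl: 1
  step 20. node 2  ⊔preds=⊤  new=−  stable
  step 21. node 6  ⊔preds=⊤  new=⊤  stable
  step 22. node 1  ⊔preds=⊤  new=⊤  old=−  +wl: 

Least fixpoint reached:
  node 0: ⊤
  node 1: ⊤
  node 2: −
  node 3: 0
  node 4: ⊤
  node 5: ⊤
  node 6: ⊤
  node 7: ⊤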